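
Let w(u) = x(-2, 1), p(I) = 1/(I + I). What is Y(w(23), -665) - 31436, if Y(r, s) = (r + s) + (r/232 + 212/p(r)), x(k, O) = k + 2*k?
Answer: -4019519/116 ≈ -34651.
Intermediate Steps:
x(k, O) = 3*k
p(I) = 1/(2*I)
w(u) = -6 (w(u) = 3*(-2) = -6)
Y(r, s) = s + 98601*r/232 (Y(r, s) = (r + s) + (r/232 + 212/((1/(2*r)))) = (r + s) + (r*(1/232) + 212*(2*r)) = (r + s) + (r/232 + 424*r) = (r + s) + 98369*r/232 = s + 98601*r/232)
Y(w(23), -665) - 31436 = (-665 + (98601/232)*(-6)) - 31436 = (-665 - 295803/116) - 31436 = -372943/116 - 31436 = -4019519/116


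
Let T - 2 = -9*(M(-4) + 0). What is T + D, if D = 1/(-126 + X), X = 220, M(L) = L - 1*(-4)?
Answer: 189/94 ≈ 2.0106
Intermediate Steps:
M(L) = 4 + L (M(L) = L + 4 = 4 + L)
D = 1/94 (D = 1/(-126 + 220) = 1/94 ≈ 0.010638)
T = 2 (T = 2 - 9*((4 - 4) + 0) = 2 - 9*(0 + 0) = 2 - 9*0 = 2 + 0 = 2)
T + D = 2 + 1/94 = 189/94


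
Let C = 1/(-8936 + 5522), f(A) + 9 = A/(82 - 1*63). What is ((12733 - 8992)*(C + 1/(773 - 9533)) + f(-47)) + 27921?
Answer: 881003202783/31568120 ≈ 27908.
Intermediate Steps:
f(A) = -9 + A/19 (f(A) = -9 + A/(82 - 1*63) = -9 + A/(82 - 63) = -9 + A/19)
C = -1/3414 (C = 1/(-3414) = -1/3414 ≈ -0.00029291)
((12733 - 8992)*(C + 1/(773 - 9533)) + f(-47)) + 27921 = ((12733 - 8992)*(-1/3414 + 1/(773 - 9533)) + (-9 + (1/19)*(-47))) + 27921 = (3741*(-1/3414 + 1/(-8760)) + (-9 - 47/19)) + 27921 = (3741*(-1/3414 - 1/8760) - 218/19) + 27921 = (3741*(-2029/4984440) - 218/19) + 27921 = (-2530163/1661480 - 218/19) + 27921 = -410275737/31568120 + 27921 = 881003202783/31568120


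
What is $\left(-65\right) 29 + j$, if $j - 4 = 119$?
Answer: $-1762$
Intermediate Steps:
$j = 123$ ($j = 4 + 119 = 123$)
$\left(-65\right) 29 + j = \left(-65\right) 29 + 123 = -1885 + 123 = -1762$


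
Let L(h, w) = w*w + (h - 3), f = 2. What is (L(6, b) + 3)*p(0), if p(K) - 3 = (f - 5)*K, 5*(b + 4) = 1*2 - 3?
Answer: 1773/25 ≈ 70.920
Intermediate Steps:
b = -21/5 (b = -4 + (1*2 - 3)/5 = -4 + (2 - 3)/5 = -4 + (⅕)*(-1) = -4 - ⅕ = -21/5 ≈ -4.2000)
p(K) = 3 - 3*K (p(K) = 3 + (2 - 5)*K = 3 - 3*K)
L(h, w) = -3 + h + w² (L(h, w) = w² + (-3 + h) = -3 + h + w²)
(L(6, b) + 3)*p(0) = ((-3 + 6 + (-21/5)²) + 3)*(3 - 3*0) = ((-3 + 6 + 441/25) + 3)*(3 + 0) = (516/25 + 3)*3 = (591/25)*3 = 1773/25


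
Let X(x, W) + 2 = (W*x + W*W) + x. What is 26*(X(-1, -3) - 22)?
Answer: -338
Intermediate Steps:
X(x, W) = -2 + x + W**2 + W*x (X(x, W) = -2 + ((W*x + W*W) + x) = -2 + ((W*x + W**2) + x) = -2 + ((W**2 + W*x) + x) = -2 + (x + W**2 + W*x) = -2 + x + W**2 + W*x)
26*(X(-1, -3) - 22) = 26*((-2 - 1 + (-3)**2 - 3*(-1)) - 22) = 26*((-2 - 1 + 9 + 3) - 22) = 26*(9 - 22) = 26*(-13) = -338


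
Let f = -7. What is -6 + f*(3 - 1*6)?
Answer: 15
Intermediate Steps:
-6 + f*(3 - 1*6) = -6 - 7*(3 - 1*6) = -6 - 7*(3 - 6) = -6 - 7*(-3) = -6 + 21 = 15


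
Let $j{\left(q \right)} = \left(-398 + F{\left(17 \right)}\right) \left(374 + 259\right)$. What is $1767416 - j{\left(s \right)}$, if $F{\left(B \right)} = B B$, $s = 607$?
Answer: $1836413$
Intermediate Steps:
$F{\left(B \right)} = B^{2}$
$j{\left(q \right)} = -68997$ ($j{\left(q \right)} = \left(-398 + 17^{2}\right) \left(374 + 259\right) = \left(-398 + 289\right) 633 = \left(-109\right) 633 = -68997$)
$1767416 - j{\left(s \right)} = 1767416 - -68997 = 1767416 + 68997 = 1836413$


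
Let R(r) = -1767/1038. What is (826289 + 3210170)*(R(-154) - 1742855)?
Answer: -2434099489128321/346 ≈ -7.0350e+12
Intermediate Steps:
R(r) = -589/346 (R(r) = -1767*1/1038 = -589/346)
(826289 + 3210170)*(R(-154) - 1742855) = (826289 + 3210170)*(-589/346 - 1742855) = 4036459*(-603028419/346) = -2434099489128321/346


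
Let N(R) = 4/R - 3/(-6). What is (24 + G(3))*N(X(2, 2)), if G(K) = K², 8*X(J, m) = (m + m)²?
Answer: 165/2 ≈ 82.500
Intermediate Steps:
X(J, m) = m²/2 (X(J, m) = (m + m)²/8 = (2*m)²/8 = (4*m²)/8 = m²/2)
N(R) = ½ + 4/R (N(R) = 4/R - 3*(-⅙) = 4/R + ½ = ½ + 4/R)
(24 + G(3))*N(X(2, 2)) = (24 + 3²)*((8 + (½)*2²)/(2*(((½)*2²)))) = (24 + 9)*((8 + (½)*4)/(2*(((½)*4)))) = 33*((½)*(8 + 2)/2) = 33*((½)*(½)*10) = 33*(5/2) = 165/2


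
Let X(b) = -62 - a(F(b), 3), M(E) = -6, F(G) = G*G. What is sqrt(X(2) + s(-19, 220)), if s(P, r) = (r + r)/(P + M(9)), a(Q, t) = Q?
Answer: I*sqrt(2090)/5 ≈ 9.1433*I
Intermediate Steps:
F(G) = G**2
s(P, r) = 2*r/(-6 + P) (s(P, r) = (r + r)/(P - 6) = (2*r)/(-6 + P) = 2*r/(-6 + P))
X(b) = -62 - b**2
sqrt(X(2) + s(-19, 220)) = sqrt((-62 - 1*2**2) + 2*220/(-6 - 19)) = sqrt((-62 - 1*4) + 2*220/(-25)) = sqrt((-62 - 4) + 2*220*(-1/25)) = sqrt(-66 - 88/5) = sqrt(-418/5) = I*sqrt(2090)/5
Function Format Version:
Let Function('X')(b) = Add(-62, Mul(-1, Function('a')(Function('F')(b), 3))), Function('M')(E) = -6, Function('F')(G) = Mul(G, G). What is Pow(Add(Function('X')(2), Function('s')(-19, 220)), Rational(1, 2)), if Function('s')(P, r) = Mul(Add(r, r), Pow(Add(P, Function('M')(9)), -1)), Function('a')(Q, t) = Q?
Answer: Mul(Rational(1, 5), I, Pow(2090, Rational(1, 2))) ≈ Mul(9.1433, I)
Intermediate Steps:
Function('F')(G) = Pow(G, 2)
Function('s')(P, r) = Mul(2, r, Pow(Add(-6, P), -1)) (Function('s')(P, r) = Mul(Add(r, r), Pow(Add(P, -6), -1)) = Mul(Mul(2, r), Pow(Add(-6, P), -1)) = Mul(2, r, Pow(Add(-6, P), -1)))
Function('X')(b) = Add(-62, Mul(-1, Pow(b, 2)))
Pow(Add(Function('X')(2), Function('s')(-19, 220)), Rational(1, 2)) = Pow(Add(Add(-62, Mul(-1, Pow(2, 2))), Mul(2, 220, Pow(Add(-6, -19), -1))), Rational(1, 2)) = Pow(Add(Add(-62, Mul(-1, 4)), Mul(2, 220, Pow(-25, -1))), Rational(1, 2)) = Pow(Add(Add(-62, -4), Mul(2, 220, Rational(-1, 25))), Rational(1, 2)) = Pow(Add(-66, Rational(-88, 5)), Rational(1, 2)) = Pow(Rational(-418, 5), Rational(1, 2)) = Mul(Rational(1, 5), I, Pow(2090, Rational(1, 2)))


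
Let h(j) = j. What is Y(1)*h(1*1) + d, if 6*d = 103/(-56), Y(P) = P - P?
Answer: -103/336 ≈ -0.30655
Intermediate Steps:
Y(P) = 0
d = -103/336 (d = (103/(-56))/6 = (103*(-1/56))/6 = (1/6)*(-103/56) = -103/336 ≈ -0.30655)
Y(1)*h(1*1) + d = 0*(1*1) - 103/336 = 0*1 - 103/336 = 0 - 103/336 = -103/336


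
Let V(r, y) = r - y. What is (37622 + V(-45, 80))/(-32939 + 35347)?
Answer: 37497/2408 ≈ 15.572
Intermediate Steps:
(37622 + V(-45, 80))/(-32939 + 35347) = (37622 + (-45 - 1*80))/(-32939 + 35347) = (37622 + (-45 - 80))/2408 = (37622 - 125)*(1/2408) = 37497*(1/2408) = 37497/2408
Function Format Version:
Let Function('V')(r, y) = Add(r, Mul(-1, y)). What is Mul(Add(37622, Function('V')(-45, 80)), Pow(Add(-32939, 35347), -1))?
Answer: Rational(37497, 2408) ≈ 15.572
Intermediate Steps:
Mul(Add(37622, Function('V')(-45, 80)), Pow(Add(-32939, 35347), -1)) = Mul(Add(37622, Add(-45, Mul(-1, 80))), Pow(Add(-32939, 35347), -1)) = Mul(Add(37622, Add(-45, -80)), Pow(2408, -1)) = Mul(Add(37622, -125), Rational(1, 2408)) = Mul(37497, Rational(1, 2408)) = Rational(37497, 2408)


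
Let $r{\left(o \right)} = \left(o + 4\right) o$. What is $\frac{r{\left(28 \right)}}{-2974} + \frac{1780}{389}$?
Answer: $\frac{2472588}{578443} \approx 4.2746$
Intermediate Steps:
$r{\left(o \right)} = o \left(4 + o\right)$ ($r{\left(o \right)} = \left(4 + o\right) o = o \left(4 + o\right)$)
$\frac{r{\left(28 \right)}}{-2974} + \frac{1780}{389} = \frac{28 \left(4 + 28\right)}{-2974} + \frac{1780}{389} = 28 \cdot 32 \left(- \frac{1}{2974}\right) + 1780 \cdot \frac{1}{389} = 896 \left(- \frac{1}{2974}\right) + \frac{1780}{389} = - \frac{448}{1487} + \frac{1780}{389} = \frac{2472588}{578443}$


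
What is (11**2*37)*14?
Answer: 62678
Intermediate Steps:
(11**2*37)*14 = (121*37)*14 = 4477*14 = 62678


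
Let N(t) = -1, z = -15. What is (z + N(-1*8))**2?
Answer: 256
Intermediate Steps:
(z + N(-1*8))**2 = (-15 - 1)**2 = (-16)**2 = 256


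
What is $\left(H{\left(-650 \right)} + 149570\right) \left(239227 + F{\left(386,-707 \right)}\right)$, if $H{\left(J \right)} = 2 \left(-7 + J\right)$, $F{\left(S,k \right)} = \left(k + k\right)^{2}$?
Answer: $331889291488$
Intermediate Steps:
$F{\left(S,k \right)} = 4 k^{2}$ ($F{\left(S,k \right)} = \left(2 k\right)^{2} = 4 k^{2}$)
$H{\left(J \right)} = -14 + 2 J$
$\left(H{\left(-650 \right)} + 149570\right) \left(239227 + F{\left(386,-707 \right)}\right) = \left(\left(-14 + 2 \left(-650\right)\right) + 149570\right) \left(239227 + 4 \left(-707\right)^{2}\right) = \left(\left(-14 - 1300\right) + 149570\right) \left(239227 + 4 \cdot 499849\right) = \left(-1314 + 149570\right) \left(239227 + 1999396\right) = 148256 \cdot 2238623 = 331889291488$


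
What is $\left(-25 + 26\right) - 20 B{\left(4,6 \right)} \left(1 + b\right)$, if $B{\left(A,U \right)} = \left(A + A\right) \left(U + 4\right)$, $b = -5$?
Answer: $6401$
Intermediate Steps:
$B{\left(A,U \right)} = 2 A \left(4 + U\right)$
$\left(-25 + 26\right) - 20 B{\left(4,6 \right)} \left(1 + b\right) = \left(-25 + 26\right) - 20 \cdot 2 \cdot 4 \left(4 + 6\right) \left(1 - 5\right) = 1 - 20 \cdot 2 \cdot 4 \cdot 10 \left(-4\right) = 1 - 20 \cdot 80 \left(-4\right) = 1 - -6400 = 1 + 6400 = 6401$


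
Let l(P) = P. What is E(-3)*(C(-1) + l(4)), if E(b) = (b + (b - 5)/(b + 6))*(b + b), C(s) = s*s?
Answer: 170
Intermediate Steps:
C(s) = s²
E(b) = 2*b*(b + (-5 + b)/(6 + b)) (E(b) = (b + (-5 + b)/(6 + b))*(2*b) = 2*b*(b + (-5 + b)/(6 + b)))
E(-3)*(C(-1) + l(4)) = (2*(-3)*(-5 + (-3)² + 7*(-3))/(6 - 3))*((-1)² + 4) = (2*(-3)*(-5 + 9 - 21)/3)*(1 + 4) = (2*(-3)*(⅓)*(-17))*5 = 34*5 = 170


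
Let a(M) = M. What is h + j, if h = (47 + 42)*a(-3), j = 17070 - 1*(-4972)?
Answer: 21775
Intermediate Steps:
j = 22042 (j = 17070 + 4972 = 22042)
h = -267 (h = (47 + 42)*(-3) = 89*(-3) = -267)
h + j = -267 + 22042 = 21775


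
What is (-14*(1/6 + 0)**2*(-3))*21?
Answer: 49/2 ≈ 24.500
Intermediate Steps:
(-14*(1/6 + 0)**2*(-3))*21 = (-14*(1/6)**2*(-3))*21 = (-14*1/36*(-3))*21 = -7/18*(-3)*21 = (7/6)*21 = 49/2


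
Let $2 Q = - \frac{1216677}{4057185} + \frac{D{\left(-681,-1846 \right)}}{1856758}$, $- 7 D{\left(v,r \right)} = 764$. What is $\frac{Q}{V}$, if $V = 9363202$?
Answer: $- \frac{239645802447}{14961964086574516340} \approx -1.6017 \cdot 10^{-8}$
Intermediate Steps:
$D{\left(v,r \right)} = - \frac{764}{7}$ ($D{\left(v,r \right)} = \left(- \frac{1}{7}\right) 764 = - \frac{764}{7}$)
$Q = - \frac{239645802447}{1597953786170}$ ($Q = \frac{- \frac{1216677}{4057185} - \frac{764}{7 \cdot 1856758}}{2} = \frac{\left(-1216677\right) \frac{1}{4057185} - \frac{382}{6498653}}{2} = \frac{- \frac{36869}{122945} - \frac{382}{6498653}}{2} = \frac{1}{2} \left(- \frac{239645802447}{798976893085}\right) = - \frac{239645802447}{1597953786170} \approx -0.14997$)
$\frac{Q}{V} = - \frac{239645802447}{1597953786170 \cdot 9363202} = \left(- \frac{239645802447}{1597953786170}\right) \frac{1}{9363202} = - \frac{239645802447}{14961964086574516340}$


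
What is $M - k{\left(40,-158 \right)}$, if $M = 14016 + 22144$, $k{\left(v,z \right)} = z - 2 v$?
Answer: $36398$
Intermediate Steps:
$M = 36160$
$M - k{\left(40,-158 \right)} = 36160 - \left(-158 - 80\right) = 36160 - -238 = 36160 + 238 = 36398$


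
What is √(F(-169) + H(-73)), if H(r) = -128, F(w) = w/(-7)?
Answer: I*√5089/7 ≈ 10.191*I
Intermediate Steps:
F(w) = -w/7 (F(w) = w*(-⅐) = -w/7)
√(F(-169) + H(-73)) = √(-⅐*(-169) - 128) = √(169/7 - 128) = √(-727/7) = I*√5089/7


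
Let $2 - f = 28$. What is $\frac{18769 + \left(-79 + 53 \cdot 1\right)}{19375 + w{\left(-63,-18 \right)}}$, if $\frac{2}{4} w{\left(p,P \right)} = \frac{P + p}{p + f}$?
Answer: $\frac{1668127}{1724537} \approx 0.96729$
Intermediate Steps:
$f = -26$ ($f = 2 - 28 = -26$)
$w{\left(p,P \right)} = \frac{2 \left(P + p\right)}{-26 + p}$ ($w{\left(p,P \right)} = 2 \frac{P + p}{p - 26} = 2 \frac{P + p}{-26 + p} = \frac{2 \left(P + p\right)}{-26 + p}$)
$\frac{18769 + \left(-79 + 53 \cdot 1\right)}{19375 + w{\left(-63,-18 \right)}} = \frac{18769 + \left(-79 + 53 \cdot 1\right)}{19375 + \frac{2 \left(-18 - 63\right)}{-26 - 63}} = \frac{18769 + \left(-79 + 53\right)}{19375 + 2 \frac{1}{-89} \left(-81\right)} = \frac{18769 - 26}{19375 + 2 \left(- \frac{1}{89}\right) \left(-81\right)} = \frac{18743}{19375 + \frac{162}{89}} = \frac{18743}{\frac{1724537}{89}} = 18743 \cdot \frac{89}{1724537} = \frac{1668127}{1724537}$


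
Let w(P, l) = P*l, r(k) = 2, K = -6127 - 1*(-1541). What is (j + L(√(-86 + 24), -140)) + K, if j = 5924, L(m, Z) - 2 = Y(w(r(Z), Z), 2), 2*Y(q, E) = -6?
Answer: 1337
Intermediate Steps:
K = -4586 (K = -6127 + 1541 = -4586)
Y(q, E) = -3 (Y(q, E) = (½)*(-6) = -3)
L(m, Z) = -1 (L(m, Z) = 2 - 3 = -1)
(j + L(√(-86 + 24), -140)) + K = (5924 - 1) - 4586 = 5923 - 4586 = 1337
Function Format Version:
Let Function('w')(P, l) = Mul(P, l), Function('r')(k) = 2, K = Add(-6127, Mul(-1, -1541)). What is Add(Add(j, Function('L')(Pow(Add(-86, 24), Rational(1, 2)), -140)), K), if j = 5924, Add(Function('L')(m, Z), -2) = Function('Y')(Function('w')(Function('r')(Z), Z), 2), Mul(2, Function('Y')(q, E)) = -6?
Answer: 1337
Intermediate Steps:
K = -4586 (K = Add(-6127, 1541) = -4586)
Function('Y')(q, E) = -3 (Function('Y')(q, E) = Mul(Rational(1, 2), -6) = -3)
Function('L')(m, Z) = -1 (Function('L')(m, Z) = Add(2, -3) = -1)
Add(Add(j, Function('L')(Pow(Add(-86, 24), Rational(1, 2)), -140)), K) = Add(Add(5924, -1), -4586) = Add(5923, -4586) = 1337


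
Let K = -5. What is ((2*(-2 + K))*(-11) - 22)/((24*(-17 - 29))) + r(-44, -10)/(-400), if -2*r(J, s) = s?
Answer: -243/1840 ≈ -0.13207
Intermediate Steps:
r(J, s) = -s/2
((2*(-2 + K))*(-11) - 22)/((24*(-17 - 29))) + r(-44, -10)/(-400) = ((2*(-2 - 5))*(-11) - 22)/((24*(-17 - 29))) - ½*(-10)/(-400) = ((2*(-7))*(-11) - 22)/((24*(-46))) + 5*(-1/400) = (-14*(-11) - 22)/(-1104) - 1/80 = (154 - 22)*(-1/1104) - 1/80 = 132*(-1/1104) - 1/80 = -11/92 - 1/80 = -243/1840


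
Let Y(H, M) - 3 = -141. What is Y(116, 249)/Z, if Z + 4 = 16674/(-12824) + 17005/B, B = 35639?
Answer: 4505054712/157450765 ≈ 28.612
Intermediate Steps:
Y(H, M) = -138 (Y(H, M) = 3 - 141 = -138)
Z = -157450765/32645324 (Z = -4 + (16674/(-12824) + 17005/35639) = -4 + (16674*(-1/12824) + 17005*(1/35639)) = -4 + (-1191/916 + 17005/35639) = -4 - 26869469/32645324 = -157450765/32645324 ≈ -4.8231)
Y(116, 249)/Z = -138/(-157450765/32645324) = -138*(-32645324/157450765) = 4505054712/157450765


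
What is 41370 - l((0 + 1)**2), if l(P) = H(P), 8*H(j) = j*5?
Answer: 330955/8 ≈ 41369.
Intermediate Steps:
H(j) = 5*j/8 (H(j) = (j*5)/8 = (5*j)/8 = 5*j/8)
l(P) = 5*P/8
41370 - l((0 + 1)**2) = 41370 - 5*(0 + 1)**2/8 = 41370 - 5*1**2/8 = 41370 - 5/8 = 330955/8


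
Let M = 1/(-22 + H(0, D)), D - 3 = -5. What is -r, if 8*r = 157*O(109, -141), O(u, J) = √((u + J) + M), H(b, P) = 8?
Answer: -157*I*√6286/112 ≈ -111.14*I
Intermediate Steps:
D = -2 (D = 3 - 5 = -2)
M = -1/14 (M = 1/(-22 + 8) = 1/(-14) = -1/14 ≈ -0.071429)
O(u, J) = √(-1/14 + J + u) (O(u, J) = √((u + J) - 1/14) = √((J + u) - 1/14) = √(-1/14 + J + u))
r = 157*I*√6286/112 (r = (157*(√(-14 + 196*(-141) + 196*109)/14))/8 = (157*(√(-14 - 27636 + 21364)/14))/8 = (157*(√(-6286)/14))/8 = (157*((I*√6286)/14))/8 = (157*(I*√6286/14))/8 = (157*I*√6286/14)/8 = 157*I*√6286/112 ≈ 111.14*I)
-r = -157*I*√6286/112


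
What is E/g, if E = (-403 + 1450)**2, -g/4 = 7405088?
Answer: -1096209/29620352 ≈ -0.037009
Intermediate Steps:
g = -29620352 (g = -4*7405088 = -29620352)
E = 1096209 (E = 1047**2 = 1096209)
E/g = 1096209/(-29620352) = 1096209*(-1/29620352) = -1096209/29620352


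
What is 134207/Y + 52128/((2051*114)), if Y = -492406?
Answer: -951889255/19188569414 ≈ -0.049607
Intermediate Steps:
134207/Y + 52128/((2051*114)) = 134207/(-492406) + 52128/((2051*114)) = 134207*(-1/492406) + 52128/233814 = -134207/492406 + 52128*(1/233814) = -134207/492406 + 8688/38969 = -951889255/19188569414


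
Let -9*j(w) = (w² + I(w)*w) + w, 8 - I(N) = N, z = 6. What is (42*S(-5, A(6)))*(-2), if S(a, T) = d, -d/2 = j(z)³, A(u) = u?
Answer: -36288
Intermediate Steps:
I(N) = 8 - N
j(w) = -w/9 - w²/9 - w*(8 - w)/9 (j(w) = -((w² + (8 - w)*w) + w)/9 = -((w² + w*(8 - w)) + w)/9 = -(w + w² + w*(8 - w))/9 = -w/9 - w²/9 - w*(8 - w)/9)
d = 432 (d = -2*(-1*6)³ = -2*(-6)³ = -2*(-216) = 432)
S(a, T) = 432
(42*S(-5, A(6)))*(-2) = (42*432)*(-2) = 18144*(-2) = -36288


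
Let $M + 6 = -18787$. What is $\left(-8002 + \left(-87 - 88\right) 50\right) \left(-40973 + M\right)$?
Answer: $1001200032$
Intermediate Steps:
$M = -18793$ ($M = -6 - 18787 = -18793$)
$\left(-8002 + \left(-87 - 88\right) 50\right) \left(-40973 + M\right) = \left(-8002 + \left(-87 - 88\right) 50\right) \left(-40973 - 18793\right) = \left(-8002 - 8750\right) \left(-59766\right) = \left(-16752\right) \left(-59766\right) = 1001200032$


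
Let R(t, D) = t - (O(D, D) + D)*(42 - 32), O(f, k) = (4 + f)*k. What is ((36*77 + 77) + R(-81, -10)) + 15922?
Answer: 18190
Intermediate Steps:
O(f, k) = k*(4 + f)
R(t, D) = t - 10*D - 10*D*(4 + D) (R(t, D) = t - (D*(4 + D) + D)*(42 - 32) = t - (D + D*(4 + D))*10 = t - (10*D + 10*D*(4 + D)) = t + (-10*D - 10*D*(4 + D)) = t - 10*D - 10*D*(4 + D))
((36*77 + 77) + R(-81, -10)) + 15922 = ((36*77 + 77) + (-81 - 50*(-10) - 10*(-10)²)) + 15922 = ((2772 + 77) + (-81 + 500 - 10*100)) + 15922 = (2849 + (-81 + 500 - 1000)) + 15922 = (2849 - 581) + 15922 = 2268 + 15922 = 18190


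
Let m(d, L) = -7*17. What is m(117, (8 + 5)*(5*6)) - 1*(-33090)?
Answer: 32971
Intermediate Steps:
m(d, L) = -119
m(117, (8 + 5)*(5*6)) - 1*(-33090) = -119 - 1*(-33090) = -119 + 33090 = 32971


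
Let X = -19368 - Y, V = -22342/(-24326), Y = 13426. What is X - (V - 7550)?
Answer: -307053943/12163 ≈ -25245.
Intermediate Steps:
V = 11171/12163 (V = -22342*(-1/24326) = 11171/12163 ≈ 0.91844)
X = -32794 (X = -19368 - 1*13426 = -19368 - 13426 = -32794)
X - (V - 7550) = -32794 - (11171/12163 - 7550) = -32794 - 1*(-91819479/12163) = -32794 + 91819479/12163 = -307053943/12163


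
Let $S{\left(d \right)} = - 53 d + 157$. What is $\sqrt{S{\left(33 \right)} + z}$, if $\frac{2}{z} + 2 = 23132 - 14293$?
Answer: $\frac{i \sqrt{124323352174}}{8837} \approx 39.9 i$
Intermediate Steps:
$z = \frac{2}{8837}$ ($z = \frac{2}{-2 + \left(23132 - 14293\right)} = \frac{2}{-2 + 8839} = \frac{2}{8837} \approx 0.00022632$)
$S{\left(d \right)} = 157 - 53 d$
$\sqrt{S{\left(33 \right)} + z} = \sqrt{\left(157 - 1749\right) + \frac{2}{8837}} = \sqrt{-1592 + \frac{2}{8837}} = \sqrt{- \frac{14068502}{8837}} = \frac{i \sqrt{124323352174}}{8837}$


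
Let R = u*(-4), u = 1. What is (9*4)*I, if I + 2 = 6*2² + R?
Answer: 648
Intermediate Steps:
R = -4 (R = 1*(-4) = -4)
I = 18 (I = -2 + (6*2² - 4) = -2 + (6*4 - 4) = -2 + (24 - 4) = -2 + 20 = 18)
(9*4)*I = (9*4)*18 = 36*18 = 648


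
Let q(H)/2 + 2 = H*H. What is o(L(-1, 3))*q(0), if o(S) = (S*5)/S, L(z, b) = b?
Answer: -20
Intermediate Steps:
q(H) = -4 + 2*H² (q(H) = -4 + 2*(H*H) = -4 + 2*H²)
o(S) = 5 (o(S) = (5*S)/S = 5)
o(L(-1, 3))*q(0) = 5*(-4 + 2*0²) = 5*(-4 + 2*0) = 5*(-4 + 0) = 5*(-4) = -20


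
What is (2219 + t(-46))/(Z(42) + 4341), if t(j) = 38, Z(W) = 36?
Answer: 2257/4377 ≈ 0.51565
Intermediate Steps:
(2219 + t(-46))/(Z(42) + 4341) = (2219 + 38)/(36 + 4341) = 2257/4377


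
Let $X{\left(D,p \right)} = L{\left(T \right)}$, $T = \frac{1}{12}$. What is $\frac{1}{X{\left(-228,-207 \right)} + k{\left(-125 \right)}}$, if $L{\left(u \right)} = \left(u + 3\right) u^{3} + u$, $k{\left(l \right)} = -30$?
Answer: $- \frac{20736}{620315} \approx -0.033428$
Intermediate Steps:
$T = \frac{1}{12} \approx 0.083333$
$L{\left(u \right)} = u + u^{3} \left(3 + u\right)$ ($L{\left(u \right)} = \left(3 + u\right) u^{3} + u = u^{3} \left(3 + u\right) + u = u + u^{3} \left(3 + u\right)$)
$X{\left(D,p \right)} = \frac{1765}{20736}$ ($X{\left(D,p \right)} = \frac{1}{12} + \left(\frac{1}{12}\right)^{4} + \frac{3}{1728} = \frac{1}{12} + \frac{1}{20736} + 3 \cdot \frac{1}{1728} = \frac{1}{12} + \frac{1}{20736} + \frac{1}{576} = \frac{1765}{20736}$)
$\frac{1}{X{\left(-228,-207 \right)} + k{\left(-125 \right)}} = \frac{1}{\frac{1765}{20736} - 30} = \frac{1}{- \frac{620315}{20736}} = - \frac{20736}{620315}$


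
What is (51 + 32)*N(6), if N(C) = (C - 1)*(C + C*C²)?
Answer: 92130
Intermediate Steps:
N(C) = (-1 + C)*(C + C³)
(51 + 32)*N(6) = (51 + 32)*(6*(-1 + 6 + 6³ - 1*6²)) = 83*(6*(-1 + 6 + 216 - 1*36)) = 83*(6*(-1 + 6 + 216 - 36)) = 83*(6*185) = 83*1110 = 92130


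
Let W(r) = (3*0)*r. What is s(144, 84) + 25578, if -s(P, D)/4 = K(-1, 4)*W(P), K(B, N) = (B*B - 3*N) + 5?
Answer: 25578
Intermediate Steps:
W(r) = 0 (W(r) = 0*r = 0)
K(B, N) = 5 + B² - 3*N (K(B, N) = (B² - 3*N) + 5 = 5 + B² - 3*N)
s(P, D) = 0 (s(P, D) = -4*(5 + (-1)² - 3*4)*0 = -4*(5 + 1 - 12)*0 = -(-24)*0 = -4*0 = 0)
s(144, 84) + 25578 = 0 + 25578 = 25578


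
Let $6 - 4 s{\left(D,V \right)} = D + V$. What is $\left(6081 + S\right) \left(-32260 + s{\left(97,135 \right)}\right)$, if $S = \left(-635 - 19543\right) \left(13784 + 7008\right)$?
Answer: $\frac{27115798868535}{2} \approx 1.3558 \cdot 10^{13}$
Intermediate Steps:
$S = -419540976$ ($S = \left(-20178\right) 20792 = -419540976$)
$s{\left(D,V \right)} = \frac{3}{2} - \frac{D}{4} - \frac{V}{4}$ ($s{\left(D,V \right)} = \frac{3}{2} - \frac{D + V}{4} = \frac{3}{2} - \left(\frac{D}{4} + \frac{V}{4}\right) = \frac{3}{2} - \frac{D}{4} - \frac{V}{4}$)
$\left(6081 + S\right) \left(-32260 + s{\left(97,135 \right)}\right) = \left(6081 - 419540976\right) \left(-32260 - \frac{113}{2}\right) = - 419534895 \left(-32260 - \frac{113}{2}\right) = \left(-419534895\right) \left(- \frac{64633}{2}\right) = \frac{27115798868535}{2}$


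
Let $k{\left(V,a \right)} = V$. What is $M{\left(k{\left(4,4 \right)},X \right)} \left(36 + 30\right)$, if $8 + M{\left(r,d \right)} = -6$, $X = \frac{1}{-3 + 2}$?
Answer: $-924$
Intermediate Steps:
$X = -1$ ($X = \frac{1}{-1} = -1$)
$M{\left(r,d \right)} = -14$ ($M{\left(r,d \right)} = -8 - 6 = -14$)
$M{\left(k{\left(4,4 \right)},X \right)} \left(36 + 30\right) = - 14 \left(36 + 30\right) = \left(-14\right) 66 = -924$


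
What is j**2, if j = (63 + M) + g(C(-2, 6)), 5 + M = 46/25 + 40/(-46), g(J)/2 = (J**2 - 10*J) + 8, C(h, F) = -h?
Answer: 610485264/330625 ≈ 1846.5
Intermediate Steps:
g(J) = 16 - 20*J + 2*J**2 (g(J) = 2*((J**2 - 10*J) + 8) = 2*(8 + J**2 - 10*J) = 16 - 20*J + 2*J**2)
M = -2317/575 (M = -5 + (46/25 + 40/(-46)) = -5 + (46*(1/25) + 40*(-1/46)) = -5 + (46/25 - 20/23) = -5 + 558/575 = -2317/575 ≈ -4.0296)
j = 24708/575 (j = (63 - 2317/575) + (16 - (-20)*(-2) + 2*(-1*(-2))**2) = 33908/575 + (16 - 20*2 + 2*2**2) = 33908/575 + (16 - 40 + 2*4) = 33908/575 + (16 - 40 + 8) = 33908/575 - 16 = 24708/575 ≈ 42.970)
j**2 = (24708/575)**2 = 610485264/330625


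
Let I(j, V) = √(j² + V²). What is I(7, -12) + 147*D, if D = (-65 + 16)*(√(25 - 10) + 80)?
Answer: -576240 + √193 - 7203*√15 ≈ -6.0412e+5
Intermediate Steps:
D = -3920 - 49*√15 (D = -49*(√15 + 80) = -49*(80 + √15) = -3920 - 49*√15 ≈ -4109.8)
I(j, V) = √(V² + j²)
I(7, -12) + 147*D = √((-12)² + 7²) + 147*(-3920 - 49*√15) = √(144 + 49) + (-576240 - 7203*√15) = √193 + (-576240 - 7203*√15) = -576240 + √193 - 7203*√15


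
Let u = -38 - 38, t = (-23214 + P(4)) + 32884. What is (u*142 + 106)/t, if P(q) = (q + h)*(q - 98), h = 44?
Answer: -5343/2579 ≈ -2.0717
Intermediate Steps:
P(q) = (-98 + q)*(44 + q) (P(q) = (q + 44)*(q - 98) = (44 + q)*(-98 + q) = (-98 + q)*(44 + q))
t = 5158 (t = (-23214 + (-4312 + 4² - 54*4)) + 32884 = (-23214 + (-4312 + 16 - 216)) + 32884 = (-23214 - 4512) + 32884 = -27726 + 32884 = 5158)
u = -76
(u*142 + 106)/t = (-76*142 + 106)/5158 = (-10792 + 106)*(1/5158) = -10686*1/5158 = -5343/2579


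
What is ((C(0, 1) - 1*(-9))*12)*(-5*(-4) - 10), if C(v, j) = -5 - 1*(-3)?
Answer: 840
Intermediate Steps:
C(v, j) = -2 (C(v, j) = -5 + 3 = -2)
((C(0, 1) - 1*(-9))*12)*(-5*(-4) - 10) = ((-2 - 1*(-9))*12)*(-5*(-4) - 10) = ((-2 + 9)*12)*(20 - 10) = (7*12)*10 = 84*10 = 840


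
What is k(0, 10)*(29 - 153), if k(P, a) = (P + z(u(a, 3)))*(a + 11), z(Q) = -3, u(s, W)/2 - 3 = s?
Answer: 7812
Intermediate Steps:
u(s, W) = 6 + 2*s
k(P, a) = (-3 + P)*(11 + a) (k(P, a) = (P - 3)*(a + 11) = (-3 + P)*(11 + a))
k(0, 10)*(29 - 153) = (-33 - 3*10 + 11*0 + 0*10)*(29 - 153) = (-33 - 30 + 0 + 0)*(-124) = -63*(-124) = 7812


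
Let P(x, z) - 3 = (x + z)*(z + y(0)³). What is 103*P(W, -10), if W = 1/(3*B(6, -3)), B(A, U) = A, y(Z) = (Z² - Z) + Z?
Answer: 94966/9 ≈ 10552.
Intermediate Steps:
y(Z) = Z²
W = 1/18 (W = 1/(3*6) = 1/18 ≈ 0.055556)
P(x, z) = 3 + z*(x + z) (P(x, z) = 3 + (x + z)*(z + (0²)³) = 3 + (x + z)*(z + 0³) = 3 + (x + z)*(z + 0) = 3 + (x + z)*z = 3 + z*(x + z))
103*P(W, -10) = 103*(3 + (-10)² + (1/18)*(-10)) = 103*(3 + 100 - 5/9) = 103*(922/9) = 94966/9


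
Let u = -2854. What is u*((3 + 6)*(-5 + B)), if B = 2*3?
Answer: -25686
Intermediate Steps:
B = 6
u*((3 + 6)*(-5 + B)) = -2854*(3 + 6)*(-5 + 6) = -25686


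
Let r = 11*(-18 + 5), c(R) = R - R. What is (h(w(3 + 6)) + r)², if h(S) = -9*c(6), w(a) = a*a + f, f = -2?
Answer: 20449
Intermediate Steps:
c(R) = 0
w(a) = -2 + a² (w(a) = a*a - 2 = a² - 2 = -2 + a²)
r = -143 (r = 11*(-13) = -143)
h(S) = 0 (h(S) = -9*0 = 0)
(h(w(3 + 6)) + r)² = (0 - 143)² = (-143)² = 20449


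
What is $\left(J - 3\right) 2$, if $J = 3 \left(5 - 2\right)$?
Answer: $12$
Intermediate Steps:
$J = 9$ ($J = 3 \cdot 3 = 9$)
$\left(J - 3\right) 2 = \left(9 - 3\right) 2 = 6 \cdot 2 = 12$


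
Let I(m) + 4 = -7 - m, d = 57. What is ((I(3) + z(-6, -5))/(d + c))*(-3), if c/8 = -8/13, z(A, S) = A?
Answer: 780/677 ≈ 1.1521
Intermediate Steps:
I(m) = -11 - m (I(m) = -4 + (-7 - m) = -11 - m)
c = -64/13 (c = 8*(-8/13) = -64/13 ≈ -4.9231)
((I(3) + z(-6, -5))/(d + c))*(-3) = (((-11 - 1*3) - 6)/(57 - 64/13))*(-3) = (((-11 - 3) - 6)/(677/13))*(-3) = ((-14 - 6)*(13/677))*(-3) = -20*13/677*(-3) = -260/677*(-3) = 780/677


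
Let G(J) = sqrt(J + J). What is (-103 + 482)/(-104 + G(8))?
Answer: -379/100 ≈ -3.7900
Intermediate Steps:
G(J) = sqrt(2)*sqrt(J) (G(J) = sqrt(2*J) = sqrt(2)*sqrt(J))
(-103 + 482)/(-104 + G(8)) = (-103 + 482)/(-104 + sqrt(2)*sqrt(8)) = 379/(-104 + sqrt(2)*(2*sqrt(2))) = 379/(-104 + 4) = 379/(-100) = 379*(-1/100) = -379/100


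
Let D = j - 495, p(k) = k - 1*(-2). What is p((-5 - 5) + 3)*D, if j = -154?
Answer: 3245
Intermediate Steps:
p(k) = 2 + k (p(k) = k + 2 = 2 + k)
D = -649 (D = -154 - 495 = -649)
p((-5 - 5) + 3)*D = (2 + ((-5 - 5) + 3))*(-649) = (2 + (-10 + 3))*(-649) = (2 - 7)*(-649) = -5*(-649) = 3245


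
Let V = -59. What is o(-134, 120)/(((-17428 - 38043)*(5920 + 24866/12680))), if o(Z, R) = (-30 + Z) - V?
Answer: 665700/2082671619743 ≈ 3.1964e-7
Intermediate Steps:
o(Z, R) = 29 + Z (o(Z, R) = (-30 + Z) - 1*(-59) = (-30 + Z) + 59 = 29 + Z)
o(-134, 120)/(((-17428 - 38043)*(5920 + 24866/12680))) = (29 - 134)/(((-17428 - 38043)*(5920 + 24866/12680))) = -105*(-1/(55471*(5920 + 24866*(1/12680)))) = -105*(-1/(55471*(5920 + 12433/6340))) = -105/((-55471*37545233/6340)) = -105/(-2082671619743/6340) = -105*(-6340/2082671619743) = 665700/2082671619743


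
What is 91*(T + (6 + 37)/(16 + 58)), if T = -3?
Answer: -16289/74 ≈ -220.12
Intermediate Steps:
91*(T + (6 + 37)/(16 + 58)) = 91*(-3 + (6 + 37)/(16 + 58)) = 91*(-3 + 43/74) = 91*(-179/74) = -16289/74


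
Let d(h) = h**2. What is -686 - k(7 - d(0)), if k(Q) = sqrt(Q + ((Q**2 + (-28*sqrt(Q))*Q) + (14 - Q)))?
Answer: -686 - sqrt(63 - 196*sqrt(7)) ≈ -686.0 - 21.344*I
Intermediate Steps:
k(Q) = sqrt(14 + Q**2 - 28*Q**(3/2)) (k(Q) = sqrt(Q + ((Q**2 - 28*Q**(3/2)) + (14 - Q))) = sqrt(Q + (14 + Q**2 - Q - 28*Q**(3/2))) = sqrt(14 + Q**2 - 28*Q**(3/2)))
-686 - k(7 - d(0)) = -686 - sqrt(14 + (7 - 1*0**2)**2 - 28*(7 - 1*0**2)**(3/2)) = -686 - sqrt(14 + (7 - 1*0)**2 - 28*(7 - 1*0)**(3/2)) = -686 - sqrt(14 + (7 + 0)**2 - 28*(7 + 0)**(3/2)) = -686 - sqrt(14 + 7**2 - 196*sqrt(7)) = -686 - sqrt(14 + 49 - 196*sqrt(7)) = -686 - sqrt(63 - 196*sqrt(7))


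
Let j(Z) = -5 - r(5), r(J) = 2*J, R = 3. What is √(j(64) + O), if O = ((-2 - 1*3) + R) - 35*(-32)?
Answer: √1103 ≈ 33.211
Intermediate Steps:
j(Z) = -15 (j(Z) = -5 - 2*5 = -5 - 1*10 = -5 - 10 = -15)
O = 1118 (O = ((-2 - 1*3) + 3) - 35*(-32) = ((-2 - 3) + 3) + 1120 = (-5 + 3) + 1120 = -2 + 1120 = 1118)
√(j(64) + O) = √(-15 + 1118) = √1103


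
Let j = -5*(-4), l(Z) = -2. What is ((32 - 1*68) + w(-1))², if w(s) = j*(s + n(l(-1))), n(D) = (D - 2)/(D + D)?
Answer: 1296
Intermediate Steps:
n(D) = (-2 + D)/(2*D) (n(D) = (-2 + D)/((2*D)) = (-2 + D)*(1/(2*D)) = (-2 + D)/(2*D))
j = 20
w(s) = 20 + 20*s (w(s) = 20*(s + (½)*(-2 - 2)/(-2)) = 20*(s + (½)*(-½)*(-4)) = 20*(s + 1) = 20*(1 + s) = 20 + 20*s)
((32 - 1*68) + w(-1))² = ((32 - 1*68) + (20 + 20*(-1)))² = ((32 - 68) + (20 - 20))² = (-36 + 0)² = (-36)² = 1296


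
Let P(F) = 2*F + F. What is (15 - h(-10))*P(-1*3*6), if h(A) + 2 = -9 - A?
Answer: -864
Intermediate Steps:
h(A) = -11 - A (h(A) = -2 + (-9 - A) = -11 - A)
P(F) = 3*F
(15 - h(-10))*P(-1*3*6) = (15 - (-11 - 1*(-10)))*(3*(-1*3*6)) = (15 - (-11 + 10))*(3*(-3*6)) = (15 - 1*(-1))*(3*(-18)) = (15 + 1)*(-54) = 16*(-54) = -864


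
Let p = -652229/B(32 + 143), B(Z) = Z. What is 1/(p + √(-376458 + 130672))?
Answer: -114140075/432929864691 - 30625*I*√245786/432929864691 ≈ -0.00026365 - 3.507e-5*I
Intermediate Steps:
p = -652229/175 (p = -652229/(32 + 143) = -652229/175 ≈ -3727.0)
1/(p + √(-376458 + 130672)) = 1/(-652229/175 + √(-376458 + 130672)) = 1/(-652229/175 + √(-245786)) = 1/(-652229/175 + I*√245786)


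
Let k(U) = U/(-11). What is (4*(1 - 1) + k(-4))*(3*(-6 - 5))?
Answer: -12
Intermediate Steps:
k(U) = -U/11 (k(U) = U*(-1/11) = -U/11)
(4*(1 - 1) + k(-4))*(3*(-6 - 5)) = (4*(1 - 1) - 1/11*(-4))*(3*(-6 - 5)) = (4*0 + 4/11)*(3*(-11)) = (0 + 4/11)*(-33) = (4/11)*(-33) = -12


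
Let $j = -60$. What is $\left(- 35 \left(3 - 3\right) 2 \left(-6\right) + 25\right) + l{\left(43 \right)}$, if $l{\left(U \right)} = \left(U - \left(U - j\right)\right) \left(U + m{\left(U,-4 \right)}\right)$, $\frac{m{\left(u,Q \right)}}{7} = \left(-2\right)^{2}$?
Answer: $-4235$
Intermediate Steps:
$m{\left(u,Q \right)} = 28$ ($m{\left(u,Q \right)} = 7 \left(-2\right)^{2} = 7 \cdot 4 = 28$)
$l{\left(U \right)} = -1680 - 60 U$ ($l{\left(U \right)} = \left(U - \left(60 + U\right)\right) \left(U + 28\right) = - 60 \left(28 + U\right) = -1680 - 60 U$)
$\left(- 35 \left(3 - 3\right) 2 \left(-6\right) + 25\right) + l{\left(43 \right)} = \left(- 35 \left(3 - 3\right) 2 \left(-6\right) + 25\right) - 4260 = \left(- 35 \cdot 0 \cdot 2 \left(-6\right) + 25\right) - 4260 = \left(- 35 \cdot 0 \left(-6\right) + 25\right) - 4260 = \left(\left(-35\right) 0 + 25\right) - 4260 = \left(0 + 25\right) - 4260 = 25 - 4260 = -4235$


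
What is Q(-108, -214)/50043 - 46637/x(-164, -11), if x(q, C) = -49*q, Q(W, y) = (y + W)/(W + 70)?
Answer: -6334565519/1091537916 ≈ -5.8033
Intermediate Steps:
Q(W, y) = (W + y)/(70 + W)
Q(-108, -214)/50043 - 46637/x(-164, -11) = ((-108 - 214)/(70 - 108))/50043 - 46637/((-49*(-164))) = (-322/(-38))*(1/50043) - 46637/8036 = -1/38*(-322)*(1/50043) - 46637*1/8036 = (161/19)*(1/50043) - 46637/8036 = 23/135831 - 46637/8036 = -6334565519/1091537916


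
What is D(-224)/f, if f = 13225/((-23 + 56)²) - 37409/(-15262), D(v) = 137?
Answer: 2276983566/242578351 ≈ 9.3866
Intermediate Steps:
f = 242578351/16620318 (f = 13225/(33²) - 37409*(-1/15262) = 13225/1089 + 37409/15262 = 242578351/16620318 ≈ 14.595)
D(-224)/f = 137/(242578351/16620318) = 137*(16620318/242578351) = 2276983566/242578351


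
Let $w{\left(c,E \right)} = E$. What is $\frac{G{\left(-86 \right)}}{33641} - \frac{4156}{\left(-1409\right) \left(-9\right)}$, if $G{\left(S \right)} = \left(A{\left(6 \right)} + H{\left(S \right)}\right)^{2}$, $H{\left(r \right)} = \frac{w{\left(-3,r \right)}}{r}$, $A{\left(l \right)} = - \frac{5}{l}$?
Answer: $- \frac{186415525}{568802028} \approx -0.32773$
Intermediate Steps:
$H{\left(r \right)} = 1$ ($H{\left(r \right)} = \frac{r}{r} = 1$)
$G{\left(S \right)} = \frac{1}{36}$ ($G{\left(S \right)} = \left(- \frac{5}{6} + 1\right)^{2} = \left(\frac{1}{6}\right)^{2} = \frac{1}{36}$)
$\frac{G{\left(-86 \right)}}{33641} - \frac{4156}{\left(-1409\right) \left(-9\right)} = \frac{1}{36 \cdot 33641} - \frac{4156}{\left(-1409\right) \left(-9\right)} = \frac{1}{36} \cdot \frac{1}{33641} - \frac{4156}{12681} = \frac{1}{1211076} - \frac{4156}{12681} = - \frac{186415525}{568802028}$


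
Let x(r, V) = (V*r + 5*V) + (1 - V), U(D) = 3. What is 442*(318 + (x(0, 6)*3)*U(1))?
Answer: 240006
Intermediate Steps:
x(r, V) = 1 + 4*V + V*r (x(r, V) = (5*V + V*r) + (1 - V) = 1 + 4*V + V*r)
442*(318 + (x(0, 6)*3)*U(1)) = 442*(318 + ((1 + 4*6 + 6*0)*3)*3) = 442*(318 + ((1 + 24 + 0)*3)*3) = 442*(318 + (25*3)*3) = 442*(318 + 75*3) = 442*(318 + 225) = 442*543 = 240006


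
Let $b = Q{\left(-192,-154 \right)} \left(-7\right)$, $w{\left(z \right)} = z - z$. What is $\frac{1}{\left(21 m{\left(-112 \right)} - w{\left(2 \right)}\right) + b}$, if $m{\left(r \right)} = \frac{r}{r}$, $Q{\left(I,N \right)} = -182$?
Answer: $\frac{1}{1295} \approx 0.0007722$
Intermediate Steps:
$w{\left(z \right)} = 0$
$m{\left(r \right)} = 1$
$b = 1274$ ($b = \left(-182\right) \left(-7\right) = 1274$)
$\frac{1}{\left(21 m{\left(-112 \right)} - w{\left(2 \right)}\right) + b} = \frac{1}{\left(21 \cdot 1 - 0\right) + 1274} = \frac{1}{\left(21 + 0\right) + 1274} = \frac{1}{21 + 1274} = \frac{1}{1295}$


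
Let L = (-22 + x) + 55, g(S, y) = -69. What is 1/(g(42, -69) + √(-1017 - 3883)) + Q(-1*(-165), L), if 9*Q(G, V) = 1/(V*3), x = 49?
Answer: -143105/21389454 - 70*I/9661 ≈ -0.0066904 - 0.0072456*I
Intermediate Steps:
L = 82 (L = (-22 + 49) + 55 = 27 + 55 = 82)
Q(G, V) = 1/(27*V) (Q(G, V) = 1/(9*((V*3))) = 1/(9*((3*V))) = (1/(3*V))/9 = 1/(27*V))
1/(g(42, -69) + √(-1017 - 3883)) + Q(-1*(-165), L) = 1/(-69 + √(-1017 - 3883)) + (1/27)/82 = 1/(-69 + √(-4900)) + (1/27)*(1/82) = 1/(-69 + 70*I) + 1/2214 = (-69 - 70*I)/9661 + 1/2214 = 1/2214 + (-69 - 70*I)/9661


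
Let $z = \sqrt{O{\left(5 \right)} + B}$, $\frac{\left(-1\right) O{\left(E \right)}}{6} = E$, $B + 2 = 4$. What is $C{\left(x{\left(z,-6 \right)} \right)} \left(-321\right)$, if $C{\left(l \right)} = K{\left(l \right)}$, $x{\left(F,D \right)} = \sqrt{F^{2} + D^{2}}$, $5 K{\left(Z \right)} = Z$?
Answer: $- \frac{642 \sqrt{2}}{5} \approx -181.58$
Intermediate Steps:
$B = 2$ ($B = -2 + 4 = 2$)
$O{\left(E \right)} = - 6 E$
$K{\left(Z \right)} = \frac{Z}{5}$
$z = 2 i \sqrt{7}$ ($z = \sqrt{\left(-6\right) 5 + 2} = \sqrt{-30 + 2} = \sqrt{-28} = 2 i \sqrt{7} \approx 5.2915 i$)
$x{\left(F,D \right)} = \sqrt{D^{2} + F^{2}}$
$C{\left(l \right)} = \frac{l}{5}$
$C{\left(x{\left(z,-6 \right)} \right)} \left(-321\right) = \frac{\sqrt{\left(-6\right)^{2} + \left(2 i \sqrt{7}\right)^{2}}}{5} \left(-321\right) = \frac{\sqrt{36 - 28}}{5} \left(-321\right) = \frac{\sqrt{8}}{5} \left(-321\right) = \frac{2 \sqrt{2}}{5} \left(-321\right) = - \frac{642 \sqrt{2}}{5}$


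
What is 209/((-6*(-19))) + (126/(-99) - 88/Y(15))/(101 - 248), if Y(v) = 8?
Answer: 6199/3234 ≈ 1.9168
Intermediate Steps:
209/((-6*(-19))) + (126/(-99) - 88/Y(15))/(101 - 248) = 209/((-6*(-19))) + (126/(-99) - 88/8)/(101 - 248) = 209/114 + (126*(-1/99) - 88*⅛)/(-147) = 209*(1/114) + (-14/11 - 11)*(-1/147) = 11/6 - 135/11*(-1/147) = 11/6 + 45/539 = 6199/3234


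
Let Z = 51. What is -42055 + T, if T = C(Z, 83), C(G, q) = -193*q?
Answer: -58074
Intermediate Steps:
T = -16019 (T = -193*83 = -16019)
-42055 + T = -42055 - 16019 = -58074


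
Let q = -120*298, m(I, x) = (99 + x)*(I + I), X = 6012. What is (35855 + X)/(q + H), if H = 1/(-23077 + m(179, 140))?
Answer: -2616059495/2234463599 ≈ -1.1708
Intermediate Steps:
m(I, x) = 2*I*(99 + x) (m(I, x) = (99 + x)*(2*I) = 2*I*(99 + x))
q = -35760
H = 1/62485 (H = 1/(-23077 + 2*179*(99 + 140)) = 1/(-23077 + 2*179*239) = 1/(-23077 + 85562) = 1/62485 ≈ 1.6004e-5)
(35855 + X)/(q + H) = (35855 + 6012)/(-35760 + 1/62485) = 41867/(-2234463599/62485) = 41867*(-62485/2234463599) = -2616059495/2234463599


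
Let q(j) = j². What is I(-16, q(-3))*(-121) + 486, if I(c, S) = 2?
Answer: 244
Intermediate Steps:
I(-16, q(-3))*(-121) + 486 = 2*(-121) + 486 = -242 + 486 = 244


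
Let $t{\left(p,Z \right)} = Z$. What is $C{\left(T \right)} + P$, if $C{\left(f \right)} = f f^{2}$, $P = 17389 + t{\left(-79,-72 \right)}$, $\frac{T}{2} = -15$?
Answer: $-9683$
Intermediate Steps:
$T = -30$ ($T = 2 \left(-15\right) = -30$)
$P = 17317$ ($P = 17389 - 72 = 17317$)
$C{\left(f \right)} = f^{3}$
$C{\left(T \right)} + P = \left(-30\right)^{3} + 17317 = -27000 + 17317 = -9683$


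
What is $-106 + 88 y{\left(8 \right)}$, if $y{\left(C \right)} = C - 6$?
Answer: $70$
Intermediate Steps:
$y{\left(C \right)} = -6 + C$
$-106 + 88 y{\left(8 \right)} = -106 + 88 \left(-6 + 8\right) = -106 + 88 \cdot 2 = -106 + 176 = 70$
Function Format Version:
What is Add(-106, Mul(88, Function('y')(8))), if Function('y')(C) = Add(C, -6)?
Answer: 70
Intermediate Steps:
Function('y')(C) = Add(-6, C)
Add(-106, Mul(88, Function('y')(8))) = Add(-106, Mul(88, Add(-6, 8))) = Add(-106, Mul(88, 2)) = Add(-106, 176) = 70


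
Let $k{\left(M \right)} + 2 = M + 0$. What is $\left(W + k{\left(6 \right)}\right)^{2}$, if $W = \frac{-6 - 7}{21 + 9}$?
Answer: $\frac{11449}{900} \approx 12.721$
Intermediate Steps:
$k{\left(M \right)} = -2 + M$ ($k{\left(M \right)} = -2 + \left(M + 0\right) = -2 + M$)
$W = - \frac{13}{30} \approx -0.43333$
$\left(W + k{\left(6 \right)}\right)^{2} = \left(- \frac{13}{30} + \left(-2 + 6\right)\right)^{2} = \left(- \frac{13}{30} + 4\right)^{2} = \left(\frac{107}{30}\right)^{2} = \frac{11449}{900}$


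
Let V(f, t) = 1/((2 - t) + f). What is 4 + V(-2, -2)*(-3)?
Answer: 5/2 ≈ 2.5000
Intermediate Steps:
V(f, t) = 1/(2 + f - t)
4 + V(-2, -2)*(-3) = 4 - 3/(2 - 2 - 1*(-2)) = 4 - 3/(2 - 2 + 2) = 4 - 3/2 = 5/2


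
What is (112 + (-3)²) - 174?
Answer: -53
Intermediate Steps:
(112 + (-3)²) - 174 = (112 + 9) - 174 = 121 - 174 = -53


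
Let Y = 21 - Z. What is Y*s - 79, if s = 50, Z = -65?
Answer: 4221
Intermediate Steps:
Y = 86 (Y = 21 - 1*(-65) = 21 + 65 = 86)
Y*s - 79 = 86*50 - 79 = 4300 - 79 = 4221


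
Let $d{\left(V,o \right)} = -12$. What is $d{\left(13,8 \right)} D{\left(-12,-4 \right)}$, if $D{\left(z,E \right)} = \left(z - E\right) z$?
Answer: $-1152$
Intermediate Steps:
$D{\left(z,E \right)} = z \left(z - E\right)$
$d{\left(13,8 \right)} D{\left(-12,-4 \right)} = - 12 \left(- 12 \left(-12 - -4\right)\right) = - 12 \left(- 12 \left(-12 + 4\right)\right) = - 12 \left(\left(-12\right) \left(-8\right)\right) = \left(-12\right) 96 = -1152$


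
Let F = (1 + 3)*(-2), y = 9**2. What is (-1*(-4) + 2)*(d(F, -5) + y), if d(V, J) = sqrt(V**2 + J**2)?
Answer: 486 + 6*sqrt(89) ≈ 542.60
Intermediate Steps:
y = 81
F = -8 (F = 4*(-2) = -8)
d(V, J) = sqrt(J**2 + V**2)
(-1*(-4) + 2)*(d(F, -5) + y) = (-1*(-4) + 2)*(sqrt((-5)**2 + (-8)**2) + 81) = (4 + 2)*(sqrt(25 + 64) + 81) = 6*(sqrt(89) + 81) = 6*(81 + sqrt(89)) = 486 + 6*sqrt(89)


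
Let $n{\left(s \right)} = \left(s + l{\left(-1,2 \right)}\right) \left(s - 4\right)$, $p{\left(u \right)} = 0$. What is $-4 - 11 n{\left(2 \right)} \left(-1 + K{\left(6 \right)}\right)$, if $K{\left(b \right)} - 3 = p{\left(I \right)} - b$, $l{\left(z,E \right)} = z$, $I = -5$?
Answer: $-92$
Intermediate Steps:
$n{\left(s \right)} = \left(-1 + s\right) \left(-4 + s\right)$ ($n{\left(s \right)} = \left(s - 1\right) \left(s - 4\right) = \left(-1 + s\right) \left(-4 + s\right)$)
$K{\left(b \right)} = 3 - b$ ($K{\left(b \right)} = 3 + \left(0 - b\right) = 3 - b$)
$-4 - 11 n{\left(2 \right)} \left(-1 + K{\left(6 \right)}\right) = -4 - 11 \left(4 + 2^{2} - 10\right) \left(-1 + \left(3 - 6\right)\right) = -4 - 11 \left(4 + 4 - 10\right) \left(-1 + \left(3 - 6\right)\right) = -4 - 11 \left(- 2 \left(-1 - 3\right)\right) = -4 - 11 \left(\left(-2\right) \left(-4\right)\right) = -4 - 88 = -92$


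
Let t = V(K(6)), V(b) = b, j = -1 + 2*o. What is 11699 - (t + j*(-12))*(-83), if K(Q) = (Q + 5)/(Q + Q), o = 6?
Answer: 9829/12 ≈ 819.08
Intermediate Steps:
K(Q) = (5 + Q)/(2*Q) (K(Q) = (5 + Q)/((2*Q)) = (5 + Q)*(1/(2*Q)) = (5 + Q)/(2*Q))
j = 11 (j = -1 + 2*6 = -1 + 12 = 11)
t = 11/12 (t = (½)*(5 + 6)/6 = (½)*(⅙)*11 = 11/12 ≈ 0.91667)
11699 - (t + j*(-12))*(-83) = 11699 - (11/12 + 11*(-12))*(-83) = 11699 - (11/12 - 132)*(-83) = 11699 - (-1573)*(-83)/12 = 11699 - 1*130559/12 = 11699 - 130559/12 = 9829/12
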